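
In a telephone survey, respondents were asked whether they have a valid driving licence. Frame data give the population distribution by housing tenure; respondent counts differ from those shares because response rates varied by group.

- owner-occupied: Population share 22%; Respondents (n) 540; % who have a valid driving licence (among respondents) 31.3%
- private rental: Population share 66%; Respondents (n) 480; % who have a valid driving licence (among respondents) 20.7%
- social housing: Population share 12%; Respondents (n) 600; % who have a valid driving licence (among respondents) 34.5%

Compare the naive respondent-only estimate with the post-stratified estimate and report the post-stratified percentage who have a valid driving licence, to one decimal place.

Unadjusted (pooled respondent) estimate weights by respondent counts:
  (540/1620)×31.3 + (480/1620)×20.7 + (600/1620)×34.5 = 29.3444%
Reweighting by population housing tenure shares:
  0.22×31.3 + 0.66×20.7 + 0.12×34.5 = 24.688%

24.7%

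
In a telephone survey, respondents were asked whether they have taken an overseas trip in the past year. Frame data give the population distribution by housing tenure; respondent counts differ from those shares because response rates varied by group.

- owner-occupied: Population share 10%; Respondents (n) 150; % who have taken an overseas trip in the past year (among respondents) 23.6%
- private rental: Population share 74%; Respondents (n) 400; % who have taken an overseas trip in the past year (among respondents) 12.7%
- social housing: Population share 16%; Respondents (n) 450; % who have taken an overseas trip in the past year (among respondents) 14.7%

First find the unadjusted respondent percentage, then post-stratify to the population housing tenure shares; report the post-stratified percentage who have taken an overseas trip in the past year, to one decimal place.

Unadjusted (pooled respondent) estimate weights by respondent counts:
  (150/1000)×23.6 + (400/1000)×12.7 + (450/1000)×14.7 = 15.235%
Reweighting by population housing tenure shares:
  0.1×23.6 + 0.74×12.7 + 0.16×14.7 = 14.11%

14.1%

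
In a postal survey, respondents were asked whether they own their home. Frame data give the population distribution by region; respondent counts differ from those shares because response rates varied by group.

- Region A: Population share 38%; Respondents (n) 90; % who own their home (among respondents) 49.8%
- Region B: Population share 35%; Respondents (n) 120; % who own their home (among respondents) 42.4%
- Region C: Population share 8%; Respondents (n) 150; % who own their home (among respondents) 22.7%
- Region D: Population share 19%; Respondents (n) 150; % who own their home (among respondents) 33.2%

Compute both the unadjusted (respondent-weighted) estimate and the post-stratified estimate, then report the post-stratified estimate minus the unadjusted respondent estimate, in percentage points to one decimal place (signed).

Naive respondent-only estimate (weights = respondent counts):
  (90/510)×49.8 + (120/510)×42.4 + (150/510)×22.7 + (150/510)×33.2 = 35.2059%
Reweighting by population region shares:
  0.38×49.8 + 0.35×42.4 + 0.08×22.7 + 0.19×33.2 = 41.888%
Difference = 41.888 − 35.2059 = 6.6821 pp.

+6.7 percentage points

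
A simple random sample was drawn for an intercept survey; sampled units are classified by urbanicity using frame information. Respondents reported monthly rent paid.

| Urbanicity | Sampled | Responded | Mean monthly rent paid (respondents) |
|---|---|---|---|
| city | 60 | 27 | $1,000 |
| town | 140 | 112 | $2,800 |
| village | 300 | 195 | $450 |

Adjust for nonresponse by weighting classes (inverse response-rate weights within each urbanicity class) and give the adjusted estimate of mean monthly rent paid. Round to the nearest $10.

$1,170

Response rates by class: city 27/60 = 45%, town 112/140 = 80%, village 195/300 = 65%.
With weight = n_sampled/n_responded per class, the weighted class total is n_sampled:
  city: 60 × 1000 = 60,000
  town: 140 × 2800 = 392,000
  village: 300 × 450 = 135,000
Adjusted estimate = 587,000 / 500 = 1174 → $1,170.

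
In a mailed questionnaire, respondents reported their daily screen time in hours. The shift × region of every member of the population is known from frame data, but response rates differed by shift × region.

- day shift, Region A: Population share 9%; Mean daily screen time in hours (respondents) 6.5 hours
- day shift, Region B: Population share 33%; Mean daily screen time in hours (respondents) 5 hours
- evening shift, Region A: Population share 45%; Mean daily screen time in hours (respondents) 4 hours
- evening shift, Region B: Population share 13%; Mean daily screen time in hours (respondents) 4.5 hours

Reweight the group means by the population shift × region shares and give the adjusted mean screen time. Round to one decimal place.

4.6

Each cell contributes population-share × respondent value:
  day shift, Region A: 0.09 × 6.5 = 0.585
  day shift, Region B: 0.33 × 5 = 1.65
  evening shift, Region A: 0.45 × 4 = 1.8
  evening shift, Region B: 0.13 × 4.5 = 0.585
Post-stratified estimate = 4.62 → 4.6.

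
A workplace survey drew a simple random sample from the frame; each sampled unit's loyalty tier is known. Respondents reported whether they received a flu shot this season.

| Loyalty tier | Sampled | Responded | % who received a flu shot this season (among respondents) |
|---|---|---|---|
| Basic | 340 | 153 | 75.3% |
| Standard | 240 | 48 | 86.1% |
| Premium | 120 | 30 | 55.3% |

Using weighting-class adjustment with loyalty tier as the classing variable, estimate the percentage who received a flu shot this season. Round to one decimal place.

Response rates by class: Basic 153/340 = 45%, Standard 48/240 = 20%, Premium 30/120 = 25%.
Weighting each respondent by the inverse class response rate inflates each class back to its sampled size, so the class weight is n_sampled:
  Basic: 340 × 75.3 = 25,602
  Standard: 240 × 86.1 = 20,664
  Premium: 120 × 55.3 = 6636
Adjusted estimate = 52,902 / 700 = 75.5743 → 75.6%.

75.6%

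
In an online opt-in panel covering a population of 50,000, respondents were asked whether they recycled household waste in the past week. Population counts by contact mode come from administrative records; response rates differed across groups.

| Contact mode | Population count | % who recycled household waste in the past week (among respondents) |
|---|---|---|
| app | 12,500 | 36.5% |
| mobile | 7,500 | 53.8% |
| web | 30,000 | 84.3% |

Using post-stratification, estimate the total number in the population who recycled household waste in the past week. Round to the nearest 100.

33,900

Each cell contributes its population count × the respondent rate:
  app: 12,500 × 36.5% = 4562.5
  mobile: 7,500 × 53.8% = 4035
  web: 30,000 × 84.3% = 25,290
Estimated total = 33887.5 → 33,900.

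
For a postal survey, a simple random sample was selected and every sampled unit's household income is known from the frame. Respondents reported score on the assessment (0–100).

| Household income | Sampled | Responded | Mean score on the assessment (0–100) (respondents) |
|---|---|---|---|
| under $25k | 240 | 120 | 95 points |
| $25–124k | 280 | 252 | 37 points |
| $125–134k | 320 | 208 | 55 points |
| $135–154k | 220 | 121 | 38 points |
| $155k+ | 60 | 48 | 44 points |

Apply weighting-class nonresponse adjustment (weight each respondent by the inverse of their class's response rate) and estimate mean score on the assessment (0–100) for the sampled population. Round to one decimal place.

Class response rates: under $25k 120/240 = 50%, $25–124k 252/280 = 90%, $125–134k 208/320 = 65%, $135–154k 121/220 = 55%, $155k+ 48/60 = 80%.
Inverse-response-rate weighting restores each class to its sampled count, so class totals weight by n_sampled:
  under $25k: 240 × 95 = 22,800
  $25–124k: 280 × 37 = 10,360
  $125–134k: 320 × 55 = 17,600
  $135–154k: 220 × 38 = 8360
  $155k+: 60 × 44 = 2640
Adjusted estimate = 61,760 / 1,120 = 55.1429 → 55.1.

55.1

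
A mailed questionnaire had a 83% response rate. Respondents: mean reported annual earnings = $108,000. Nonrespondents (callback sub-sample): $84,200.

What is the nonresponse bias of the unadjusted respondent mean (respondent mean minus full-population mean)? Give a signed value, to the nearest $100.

+$4,000

Nonresponse fraction = 1 − 0.83 = 0.17.
Bias = (nonresponse fraction) × (respondent mean − nonrespondent mean)
     = 0.17 × (108,000 − 84,200) = 0.17 × 23,800 = 4046.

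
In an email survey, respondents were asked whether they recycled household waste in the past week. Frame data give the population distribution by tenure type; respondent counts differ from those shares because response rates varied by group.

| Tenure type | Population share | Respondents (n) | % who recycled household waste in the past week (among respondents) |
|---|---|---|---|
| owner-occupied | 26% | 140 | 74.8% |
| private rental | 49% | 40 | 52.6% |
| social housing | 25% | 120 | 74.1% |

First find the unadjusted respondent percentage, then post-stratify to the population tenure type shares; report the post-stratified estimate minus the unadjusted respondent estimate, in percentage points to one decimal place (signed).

-7.8 percentage points

Naive respondent-only estimate (weights = respondent counts):
  (140/300)×74.8 + (40/300)×52.6 + (120/300)×74.1 = 71.56%
Reweighting by population tenure type shares:
  0.26×74.8 + 0.49×52.6 + 0.25×74.1 = 63.747%
Difference = 63.747 − 71.56 = -7.813 pp.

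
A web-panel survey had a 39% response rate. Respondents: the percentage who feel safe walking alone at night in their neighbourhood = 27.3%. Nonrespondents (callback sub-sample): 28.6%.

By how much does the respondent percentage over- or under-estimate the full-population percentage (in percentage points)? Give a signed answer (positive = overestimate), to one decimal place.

-0.8 percentage points

Nonresponse fraction = 1 − 0.39 = 0.61.
Bias = (nonresponse fraction) × (respondent percentage − nonrespondent percentage)
     = 0.61 × (27.3 − 28.6) = 0.61 × -1.3 = -0.793.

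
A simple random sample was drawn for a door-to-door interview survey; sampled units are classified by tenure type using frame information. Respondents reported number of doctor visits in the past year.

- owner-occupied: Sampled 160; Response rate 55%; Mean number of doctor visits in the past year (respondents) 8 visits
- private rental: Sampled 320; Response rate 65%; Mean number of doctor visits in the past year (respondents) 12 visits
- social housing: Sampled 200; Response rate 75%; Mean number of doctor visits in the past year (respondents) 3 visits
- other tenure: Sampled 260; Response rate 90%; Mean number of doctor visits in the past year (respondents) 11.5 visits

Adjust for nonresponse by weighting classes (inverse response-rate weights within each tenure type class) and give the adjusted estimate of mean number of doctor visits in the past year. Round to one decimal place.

9.3

Each respondent's weight = sampled/responded in their class; summing within a class gives n_sampled, so:
  owner-occupied: 160 × 8 = 1280
  private rental: 320 × 12 = 3840
  social housing: 200 × 3 = 600
  other tenure: 260 × 11.5 = 2990
Adjusted estimate = 8710 / 940 = 9.26596 → 9.3.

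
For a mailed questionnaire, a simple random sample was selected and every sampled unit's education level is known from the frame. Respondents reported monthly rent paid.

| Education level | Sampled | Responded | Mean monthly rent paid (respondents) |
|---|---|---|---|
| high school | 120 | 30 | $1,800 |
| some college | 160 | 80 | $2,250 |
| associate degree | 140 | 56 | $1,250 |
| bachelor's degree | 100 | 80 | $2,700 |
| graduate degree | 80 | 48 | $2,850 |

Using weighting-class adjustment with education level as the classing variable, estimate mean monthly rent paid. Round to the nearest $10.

Class response rates: high school 30/120 = 25%, some college 80/160 = 50%, associate degree 56/140 = 40%, bachelor's degree 80/100 = 80%, graduate degree 48/80 = 60%.
Inverse-response-rate weighting restores each class to its sampled count, so class totals weight by n_sampled:
  high school: 120 × 1800 = 216,000
  some college: 160 × 2250 = 360,000
  associate degree: 140 × 1250 = 175,000
  bachelor's degree: 100 × 2700 = 270,000
  graduate degree: 80 × 2850 = 228,000
Adjusted estimate = 1,249,000 / 600 = 2081.67 → $2,080.

$2,080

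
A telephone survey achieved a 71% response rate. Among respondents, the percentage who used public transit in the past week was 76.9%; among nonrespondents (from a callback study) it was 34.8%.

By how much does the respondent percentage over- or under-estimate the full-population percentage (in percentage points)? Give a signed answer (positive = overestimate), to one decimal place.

Nonresponse fraction = 1 − 0.71 = 0.29.
Bias = (nonresponse fraction) × (respondent percentage − nonrespondent percentage)
     = 0.29 × (76.9 − 34.8) = 0.29 × 42.1 = 12.209.

+12.2 percentage points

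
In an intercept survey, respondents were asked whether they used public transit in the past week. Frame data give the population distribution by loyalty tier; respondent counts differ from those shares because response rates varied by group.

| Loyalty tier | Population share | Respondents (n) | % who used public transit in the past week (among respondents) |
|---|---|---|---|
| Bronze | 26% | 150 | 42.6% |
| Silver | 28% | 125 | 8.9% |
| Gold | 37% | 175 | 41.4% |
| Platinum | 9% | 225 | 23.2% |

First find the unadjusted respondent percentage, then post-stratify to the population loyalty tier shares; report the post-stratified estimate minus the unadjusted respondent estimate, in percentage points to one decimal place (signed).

+1.4 percentage points

Unadjusted (pooled respondent) estimate weights by respondent counts:
  (150/675)×42.6 + (125/675)×8.9 + (175/675)×41.4 + (225/675)×23.2 = 29.5815%
Post-stratified estimate weights by population shares:
  0.26×42.6 + 0.28×8.9 + 0.37×41.4 + 0.09×23.2 = 30.974%
Difference = 30.974 − 29.5815 = 1.3925 pp.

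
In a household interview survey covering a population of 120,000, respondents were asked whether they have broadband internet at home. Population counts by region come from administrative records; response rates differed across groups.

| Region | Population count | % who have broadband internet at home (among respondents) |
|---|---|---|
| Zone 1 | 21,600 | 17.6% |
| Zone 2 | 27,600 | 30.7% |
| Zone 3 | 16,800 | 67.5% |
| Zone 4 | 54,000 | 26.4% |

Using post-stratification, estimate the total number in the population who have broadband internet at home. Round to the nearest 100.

Each cell contributes its population count × the respondent rate:
  Zone 1: 21,600 × 17.6% = 3801.6
  Zone 2: 27,600 × 30.7% = 8473.2
  Zone 3: 16,800 × 67.5% = 11,340
  Zone 4: 54,000 × 26.4% = 14,256
Estimated total = 37870.8 → 37,900.

37,900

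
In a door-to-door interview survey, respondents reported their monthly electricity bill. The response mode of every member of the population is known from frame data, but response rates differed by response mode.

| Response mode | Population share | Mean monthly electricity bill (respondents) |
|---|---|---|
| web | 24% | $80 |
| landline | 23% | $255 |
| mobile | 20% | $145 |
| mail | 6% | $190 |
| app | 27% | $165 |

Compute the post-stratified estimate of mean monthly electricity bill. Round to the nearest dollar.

$163

Each cell contributes population-share × respondent value:
  web: 0.24 × 80 = 19.2
  landline: 0.23 × 255 = 58.65
  mobile: 0.2 × 145 = 29
  mail: 0.06 × 190 = 11.4
  app: 0.27 × 165 = 44.55
Post-stratified estimate = 162.8 → $163.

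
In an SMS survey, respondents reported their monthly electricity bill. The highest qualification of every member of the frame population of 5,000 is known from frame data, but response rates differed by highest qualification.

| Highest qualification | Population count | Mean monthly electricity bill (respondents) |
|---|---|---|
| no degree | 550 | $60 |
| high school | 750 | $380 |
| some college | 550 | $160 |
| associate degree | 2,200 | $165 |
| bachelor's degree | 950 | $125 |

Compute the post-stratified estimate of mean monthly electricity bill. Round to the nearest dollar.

Weight each group's respondent value by its population share:
  no degree: (550/5,000) × 60 = 6.6
  high school: (750/5,000) × 380 = 57
  some college: (550/5,000) × 160 = 17.6
  associate degree: (2,200/5,000) × 165 = 72.6
  bachelor's degree: (950/5,000) × 125 = 23.75
Post-stratified estimate = 177.55 → $178.

$178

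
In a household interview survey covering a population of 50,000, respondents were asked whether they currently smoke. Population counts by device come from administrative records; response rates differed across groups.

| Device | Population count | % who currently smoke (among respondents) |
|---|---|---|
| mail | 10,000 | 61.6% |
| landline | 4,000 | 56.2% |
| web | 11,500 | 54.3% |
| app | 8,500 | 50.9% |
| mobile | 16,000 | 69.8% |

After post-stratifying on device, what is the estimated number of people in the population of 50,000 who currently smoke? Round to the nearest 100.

30,100

Apply each group's respondent rate to its population count:
  mail: 10,000 × 61.6% = 6160
  landline: 4,000 × 56.2% = 2248
  web: 11,500 × 54.3% = 6244.5
  app: 8,500 × 50.9% = 4326.5
  mobile: 16,000 × 69.8% = 11,168
Estimated total = 30,147 → 30,100.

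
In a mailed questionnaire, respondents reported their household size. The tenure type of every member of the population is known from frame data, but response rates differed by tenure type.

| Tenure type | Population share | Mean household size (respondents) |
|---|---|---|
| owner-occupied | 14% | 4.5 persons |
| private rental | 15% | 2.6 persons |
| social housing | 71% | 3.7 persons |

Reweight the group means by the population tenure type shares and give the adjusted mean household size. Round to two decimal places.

Each cell contributes population-share × respondent value:
  owner-occupied: 0.14 × 4.5 = 0.63
  private rental: 0.15 × 2.6 = 0.39
  social housing: 0.71 × 3.7 = 2.627
Post-stratified estimate = 3.647 → 3.65.

3.65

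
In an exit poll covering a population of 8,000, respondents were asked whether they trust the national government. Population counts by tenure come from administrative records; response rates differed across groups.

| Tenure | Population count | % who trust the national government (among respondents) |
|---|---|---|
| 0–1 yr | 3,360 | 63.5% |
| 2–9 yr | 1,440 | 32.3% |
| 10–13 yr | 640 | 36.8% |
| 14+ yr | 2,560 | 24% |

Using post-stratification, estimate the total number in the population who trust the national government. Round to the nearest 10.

3,450

Each cell contributes its population count × the respondent rate:
  0–1 yr: 3,360 × 63.5% = 2133.6
  2–9 yr: 1,440 × 32.3% = 465.12
  10–13 yr: 640 × 36.8% = 235.52
  14+ yr: 2,560 × 24% = 614.4
Estimated total = 3448.64 → 3,450.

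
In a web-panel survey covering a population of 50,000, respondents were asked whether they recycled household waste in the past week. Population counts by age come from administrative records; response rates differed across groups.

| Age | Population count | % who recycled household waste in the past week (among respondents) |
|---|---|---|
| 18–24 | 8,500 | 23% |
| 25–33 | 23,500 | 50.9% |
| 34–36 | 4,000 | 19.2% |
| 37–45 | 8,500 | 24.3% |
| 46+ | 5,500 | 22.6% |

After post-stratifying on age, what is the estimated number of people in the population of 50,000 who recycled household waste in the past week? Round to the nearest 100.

Each cell contributes its population count × the respondent rate:
  18–24: 8,500 × 23% = 1955
  25–33: 23,500 × 50.9% = 11961.5
  34–36: 4,000 × 19.2% = 768
  37–45: 8,500 × 24.3% = 2065.5
  46+: 5,500 × 22.6% = 1243
Estimated total = 17,993 → 18,000.

18,000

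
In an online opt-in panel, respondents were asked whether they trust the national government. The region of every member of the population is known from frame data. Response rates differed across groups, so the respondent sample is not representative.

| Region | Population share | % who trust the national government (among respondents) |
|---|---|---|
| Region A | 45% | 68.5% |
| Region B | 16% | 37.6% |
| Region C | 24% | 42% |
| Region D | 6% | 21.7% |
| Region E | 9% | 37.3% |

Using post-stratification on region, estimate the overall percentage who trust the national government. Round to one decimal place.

Weight each group's respondent value by its population share:
  Region A: 0.45 × 68.5 = 30.825
  Region B: 0.16 × 37.6 = 6.016
  Region C: 0.24 × 42 = 10.08
  Region D: 0.06 × 21.7 = 1.302
  Region E: 0.09 × 37.3 = 3.357
Post-stratified estimate = 51.58 → 51.6%.

51.6%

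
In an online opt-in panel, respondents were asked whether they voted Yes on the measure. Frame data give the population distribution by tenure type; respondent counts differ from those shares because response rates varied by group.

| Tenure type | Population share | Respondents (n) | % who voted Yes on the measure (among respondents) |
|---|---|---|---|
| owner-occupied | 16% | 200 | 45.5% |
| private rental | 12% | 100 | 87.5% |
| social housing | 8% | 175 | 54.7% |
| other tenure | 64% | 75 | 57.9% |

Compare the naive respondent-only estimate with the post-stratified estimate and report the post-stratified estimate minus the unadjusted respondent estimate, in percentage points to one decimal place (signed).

Naive respondent-only estimate (weights = respondent counts):
  (200/550)×45.5 + (100/550)×87.5 + (175/550)×54.7 + (75/550)×57.9 = 57.7545%
Reweighting by population tenure type shares:
  0.16×45.5 + 0.12×87.5 + 0.08×54.7 + 0.64×57.9 = 59.212%
Difference = 59.212 − 57.7545 = 1.4575 pp.

+1.5 percentage points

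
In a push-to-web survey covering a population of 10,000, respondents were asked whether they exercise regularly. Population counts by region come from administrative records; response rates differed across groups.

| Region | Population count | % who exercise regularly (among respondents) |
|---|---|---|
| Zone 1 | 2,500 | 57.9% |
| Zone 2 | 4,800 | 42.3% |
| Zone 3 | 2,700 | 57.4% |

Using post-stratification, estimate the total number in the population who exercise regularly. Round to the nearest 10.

5,030

Estimated count per cell = population count × respondent percentage:
  Zone 1: 2,500 × 57.9% = 1447.5
  Zone 2: 4,800 × 42.3% = 2030.4
  Zone 3: 2,700 × 57.4% = 1549.8
Estimated total = 5027.7 → 5,030.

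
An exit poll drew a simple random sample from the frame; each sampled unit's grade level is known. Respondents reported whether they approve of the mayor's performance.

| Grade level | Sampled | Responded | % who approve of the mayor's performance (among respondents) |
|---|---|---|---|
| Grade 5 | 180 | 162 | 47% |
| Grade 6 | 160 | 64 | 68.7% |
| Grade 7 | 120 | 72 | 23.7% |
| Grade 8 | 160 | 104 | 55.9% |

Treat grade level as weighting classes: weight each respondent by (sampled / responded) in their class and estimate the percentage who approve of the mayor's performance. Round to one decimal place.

Class response rates: Grade 5 162/180 = 90%, Grade 6 64/160 = 40%, Grade 7 72/120 = 60%, Grade 8 104/160 = 65%.
Each respondent's weight = sampled/responded in their class; summing within a class gives n_sampled, so:
  Grade 5: 180 × 47 = 8460
  Grade 6: 160 × 68.7 = 10,992
  Grade 7: 120 × 23.7 = 2844
  Grade 8: 160 × 55.9 = 8944
Adjusted estimate = 31,240 / 620 = 50.3871 → 50.4%.

50.4%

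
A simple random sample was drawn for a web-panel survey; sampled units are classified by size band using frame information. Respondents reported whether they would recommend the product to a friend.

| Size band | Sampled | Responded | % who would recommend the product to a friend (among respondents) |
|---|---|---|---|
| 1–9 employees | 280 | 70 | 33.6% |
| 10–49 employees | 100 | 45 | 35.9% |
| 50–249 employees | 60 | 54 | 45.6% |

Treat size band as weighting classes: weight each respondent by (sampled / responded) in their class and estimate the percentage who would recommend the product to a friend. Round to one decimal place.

Class response rates: 1–9 employees 70/280 = 25%, 10–49 employees 45/100 = 45%, 50–249 employees 54/60 = 90%.
With weight = n_sampled/n_responded per class, the weighted class total is n_sampled:
  1–9 employees: 280 × 33.6 = 9408
  10–49 employees: 100 × 35.9 = 3590
  50–249 employees: 60 × 45.6 = 2736
Adjusted estimate = 15,734 / 440 = 35.7591 → 35.8%.

35.8%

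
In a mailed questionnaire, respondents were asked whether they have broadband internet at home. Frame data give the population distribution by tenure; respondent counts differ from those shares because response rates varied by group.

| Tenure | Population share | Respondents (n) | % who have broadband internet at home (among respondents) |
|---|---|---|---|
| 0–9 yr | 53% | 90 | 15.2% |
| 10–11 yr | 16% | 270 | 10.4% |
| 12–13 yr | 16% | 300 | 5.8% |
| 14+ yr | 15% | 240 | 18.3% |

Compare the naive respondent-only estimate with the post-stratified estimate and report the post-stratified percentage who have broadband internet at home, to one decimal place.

Unadjusted (pooled respondent) estimate weights by respondent counts:
  (90/900)×15.2 + (270/900)×10.4 + (300/900)×5.8 + (240/900)×18.3 = 11.4533%
Post-stratified estimate weights by population shares:
  0.53×15.2 + 0.16×10.4 + 0.16×5.8 + 0.15×18.3 = 13.393%

13.4%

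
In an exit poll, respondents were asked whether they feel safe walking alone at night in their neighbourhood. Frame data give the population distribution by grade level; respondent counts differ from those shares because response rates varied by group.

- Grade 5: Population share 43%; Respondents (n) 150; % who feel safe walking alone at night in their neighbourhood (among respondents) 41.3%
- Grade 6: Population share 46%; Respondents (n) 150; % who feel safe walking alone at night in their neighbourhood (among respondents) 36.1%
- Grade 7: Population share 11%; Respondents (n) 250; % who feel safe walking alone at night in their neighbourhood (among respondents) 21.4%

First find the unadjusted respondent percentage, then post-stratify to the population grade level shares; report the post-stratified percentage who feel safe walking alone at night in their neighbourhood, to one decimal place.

Without adjustment, the pooled respondent share is:
  (150/550)×41.3 + (150/550)×36.1 + (250/550)×21.4 = 30.8364%
Reweighting by population grade level shares:
  0.43×41.3 + 0.46×36.1 + 0.11×21.4 = 36.719%

36.7%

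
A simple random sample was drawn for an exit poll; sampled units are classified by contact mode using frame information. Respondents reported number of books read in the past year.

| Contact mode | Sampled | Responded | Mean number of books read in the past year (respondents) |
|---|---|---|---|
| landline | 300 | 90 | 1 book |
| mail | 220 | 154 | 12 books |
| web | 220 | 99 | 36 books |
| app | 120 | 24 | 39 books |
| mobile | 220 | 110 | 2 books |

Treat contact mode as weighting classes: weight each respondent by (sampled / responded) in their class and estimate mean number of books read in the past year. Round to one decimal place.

14.8

Class response rates: landline 90/300 = 30%, mail 154/220 = 70%, web 99/220 = 45%, app 24/120 = 20%, mobile 110/220 = 50%.
Inverse-response-rate weighting restores each class to its sampled count, so class totals weight by n_sampled:
  landline: 300 × 1 = 300
  mail: 220 × 12 = 2640
  web: 220 × 36 = 7920
  app: 120 × 39 = 4680
  mobile: 220 × 2 = 440
Adjusted estimate = 15,980 / 1,080 = 14.7963 → 14.8.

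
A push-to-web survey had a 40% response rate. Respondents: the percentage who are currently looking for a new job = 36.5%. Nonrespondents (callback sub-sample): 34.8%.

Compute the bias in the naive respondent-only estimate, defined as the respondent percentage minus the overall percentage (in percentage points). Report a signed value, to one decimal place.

+1.0 percentage points

Nonresponse fraction = 1 − 0.4 = 0.6.
Bias = (nonresponse fraction) × (respondent percentage − nonrespondent percentage)
     = 0.6 × (36.5 − 34.8) = 0.6 × 1.7 = 1.02.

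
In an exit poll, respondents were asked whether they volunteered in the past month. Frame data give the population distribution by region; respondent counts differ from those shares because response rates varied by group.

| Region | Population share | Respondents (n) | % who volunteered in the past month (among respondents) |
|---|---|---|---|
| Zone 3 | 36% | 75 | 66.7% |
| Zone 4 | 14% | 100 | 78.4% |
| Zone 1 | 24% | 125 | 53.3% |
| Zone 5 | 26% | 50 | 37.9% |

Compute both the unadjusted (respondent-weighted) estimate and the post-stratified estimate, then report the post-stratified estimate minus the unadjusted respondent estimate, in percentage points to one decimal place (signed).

-3.5 percentage points

Without adjustment, the pooled respondent share is:
  (75/350)×66.7 + (100/350)×78.4 + (125/350)×53.3 + (50/350)×37.9 = 61.1429%
Post-stratified estimate weights by population shares:
  0.36×66.7 + 0.14×78.4 + 0.24×53.3 + 0.26×37.9 = 57.634%
Difference = 57.634 − 61.1429 = -3.5089 pp.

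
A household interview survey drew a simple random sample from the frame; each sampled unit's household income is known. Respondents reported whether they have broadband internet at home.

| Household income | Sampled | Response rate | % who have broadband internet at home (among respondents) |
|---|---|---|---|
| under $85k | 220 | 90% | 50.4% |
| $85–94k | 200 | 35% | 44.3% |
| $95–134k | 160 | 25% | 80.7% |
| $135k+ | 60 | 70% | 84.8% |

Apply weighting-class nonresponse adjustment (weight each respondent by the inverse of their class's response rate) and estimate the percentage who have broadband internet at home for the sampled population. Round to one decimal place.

Each respondent's weight = sampled/responded in their class; summing within a class gives n_sampled, so:
  under $85k: 220 × 50.4 = 11,088
  $85–94k: 200 × 44.3 = 8860
  $95–134k: 160 × 80.7 = 12,912
  $135k+: 60 × 84.8 = 5088
Adjusted estimate = 37,948 / 640 = 59.2938 → 59.3%.

59.3%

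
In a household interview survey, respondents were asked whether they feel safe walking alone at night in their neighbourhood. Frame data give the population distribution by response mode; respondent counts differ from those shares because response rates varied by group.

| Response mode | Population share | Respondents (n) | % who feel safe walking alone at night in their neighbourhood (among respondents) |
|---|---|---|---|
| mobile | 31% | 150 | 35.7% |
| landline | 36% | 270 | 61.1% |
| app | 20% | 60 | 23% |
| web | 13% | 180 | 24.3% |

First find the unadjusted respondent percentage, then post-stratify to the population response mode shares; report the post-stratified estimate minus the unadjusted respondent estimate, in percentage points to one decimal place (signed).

Without adjustment, the pooled respondent share is:
  (150/660)×35.7 + (270/660)×61.1 + (60/660)×23 + (180/660)×24.3 = 41.8273%
Reweighting by population response mode shares:
  0.31×35.7 + 0.36×61.1 + 0.2×23 + 0.13×24.3 = 40.822%
Difference = 40.822 − 41.8273 = -1.0053 pp.

-1.0 percentage points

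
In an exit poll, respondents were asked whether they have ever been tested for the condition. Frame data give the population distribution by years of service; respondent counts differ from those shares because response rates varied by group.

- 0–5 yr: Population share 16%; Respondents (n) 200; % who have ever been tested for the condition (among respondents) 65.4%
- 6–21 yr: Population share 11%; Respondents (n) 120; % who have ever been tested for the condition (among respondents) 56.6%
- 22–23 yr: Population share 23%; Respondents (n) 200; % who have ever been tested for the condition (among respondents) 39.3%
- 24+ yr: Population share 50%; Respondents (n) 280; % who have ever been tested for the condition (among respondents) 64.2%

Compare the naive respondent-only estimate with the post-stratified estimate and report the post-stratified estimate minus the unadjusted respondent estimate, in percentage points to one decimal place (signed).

Naive respondent-only estimate (weights = respondent counts):
  (200/800)×65.4 + (120/800)×56.6 + (200/800)×39.3 + (280/800)×64.2 = 57.135%
Reweighting by population years of service shares:
  0.16×65.4 + 0.11×56.6 + 0.23×39.3 + 0.5×64.2 = 57.829%
Difference = 57.829 − 57.135 = 0.694 pp.

+0.7 percentage points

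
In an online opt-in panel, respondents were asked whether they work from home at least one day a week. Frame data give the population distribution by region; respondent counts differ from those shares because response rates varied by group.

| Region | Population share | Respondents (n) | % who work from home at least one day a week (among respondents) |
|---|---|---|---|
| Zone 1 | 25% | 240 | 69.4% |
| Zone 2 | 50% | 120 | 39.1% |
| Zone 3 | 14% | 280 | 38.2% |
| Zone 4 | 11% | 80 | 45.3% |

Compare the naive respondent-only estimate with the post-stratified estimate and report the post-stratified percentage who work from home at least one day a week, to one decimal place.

Without adjustment, the pooled respondent share is:
  (240/720)×69.4 + (120/720)×39.1 + (280/720)×38.2 + (80/720)×45.3 = 49.5389%
Reweighting by population region shares:
  0.25×69.4 + 0.5×39.1 + 0.14×38.2 + 0.11×45.3 = 47.231%

47.2%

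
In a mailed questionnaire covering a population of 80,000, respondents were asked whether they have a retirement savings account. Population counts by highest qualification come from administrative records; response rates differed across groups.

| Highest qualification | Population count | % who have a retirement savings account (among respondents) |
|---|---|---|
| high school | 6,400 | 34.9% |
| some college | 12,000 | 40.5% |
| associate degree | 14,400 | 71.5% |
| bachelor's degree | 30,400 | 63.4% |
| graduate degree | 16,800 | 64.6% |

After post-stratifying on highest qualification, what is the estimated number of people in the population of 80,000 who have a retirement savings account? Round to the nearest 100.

Estimated count per cell = population count × respondent percentage:
  high school: 6,400 × 34.9% = 2233.6
  some college: 12,000 × 40.5% = 4860
  associate degree: 14,400 × 71.5% = 10,296
  bachelor's degree: 30,400 × 63.4% = 19273.6
  graduate degree: 16,800 × 64.6% = 10852.8
Estimated total = 47,516 → 47,500.

47,500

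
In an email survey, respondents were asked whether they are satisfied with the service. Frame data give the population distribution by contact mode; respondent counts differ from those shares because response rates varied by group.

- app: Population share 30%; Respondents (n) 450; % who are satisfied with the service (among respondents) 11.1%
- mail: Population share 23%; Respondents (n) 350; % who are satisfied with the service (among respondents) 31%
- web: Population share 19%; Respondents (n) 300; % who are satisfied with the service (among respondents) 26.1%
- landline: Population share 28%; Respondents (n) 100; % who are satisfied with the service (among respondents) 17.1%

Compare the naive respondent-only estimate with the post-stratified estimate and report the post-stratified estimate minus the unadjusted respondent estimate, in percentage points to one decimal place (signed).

-0.9 percentage points

Naive respondent-only estimate (weights = respondent counts):
  (450/1200)×11.1 + (350/1200)×31 + (300/1200)×26.1 + (100/1200)×17.1 = 21.1542%
Post-stratified estimate weights by population shares:
  0.3×11.1 + 0.23×31 + 0.19×26.1 + 0.28×17.1 = 20.207%
Difference = 20.207 − 21.1542 = -0.9472 pp.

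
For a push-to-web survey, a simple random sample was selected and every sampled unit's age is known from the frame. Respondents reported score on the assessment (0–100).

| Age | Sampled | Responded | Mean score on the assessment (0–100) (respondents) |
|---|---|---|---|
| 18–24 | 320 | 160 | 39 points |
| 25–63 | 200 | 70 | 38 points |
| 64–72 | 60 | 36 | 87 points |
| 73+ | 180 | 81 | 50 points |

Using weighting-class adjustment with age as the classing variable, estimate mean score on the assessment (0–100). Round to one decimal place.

45.1

Response rates by class: 18–24 160/320 = 50%, 25–63 70/200 = 35%, 64–72 36/60 = 60%, 73+ 81/180 = 45%.
Each respondent's weight = sampled/responded in their class; summing within a class gives n_sampled, so:
  18–24: 320 × 39 = 12,480
  25–63: 200 × 38 = 7600
  64–72: 60 × 87 = 5220
  73+: 180 × 50 = 9000
Adjusted estimate = 34,300 / 760 = 45.1316 → 45.1.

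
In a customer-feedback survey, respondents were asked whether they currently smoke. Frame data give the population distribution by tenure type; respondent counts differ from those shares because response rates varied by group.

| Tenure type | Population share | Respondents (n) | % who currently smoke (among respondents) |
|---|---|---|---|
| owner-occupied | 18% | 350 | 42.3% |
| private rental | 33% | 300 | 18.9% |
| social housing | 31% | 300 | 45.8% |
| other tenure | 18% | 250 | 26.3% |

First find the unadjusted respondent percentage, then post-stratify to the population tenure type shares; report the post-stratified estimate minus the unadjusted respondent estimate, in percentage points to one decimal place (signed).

Without adjustment, the pooled respondent share is:
  (350/1200)×42.3 + (300/1200)×18.9 + (300/1200)×45.8 + (250/1200)×26.3 = 33.9917%
Post-stratifying to population shares instead:
  0.18×42.3 + 0.33×18.9 + 0.31×45.8 + 0.18×26.3 = 32.783%
Difference = 32.783 − 33.9917 = -1.2087 pp.

-1.2 percentage points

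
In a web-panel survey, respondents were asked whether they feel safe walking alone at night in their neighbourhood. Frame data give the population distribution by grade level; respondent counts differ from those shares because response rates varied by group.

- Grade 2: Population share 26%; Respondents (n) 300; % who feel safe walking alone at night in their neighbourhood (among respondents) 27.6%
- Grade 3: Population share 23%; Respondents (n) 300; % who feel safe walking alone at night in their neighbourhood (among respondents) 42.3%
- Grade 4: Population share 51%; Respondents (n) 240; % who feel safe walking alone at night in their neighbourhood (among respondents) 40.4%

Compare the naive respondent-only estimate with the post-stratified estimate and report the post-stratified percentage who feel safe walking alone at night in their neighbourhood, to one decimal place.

Without adjustment, the pooled respondent share is:
  (300/840)×27.6 + (300/840)×42.3 + (240/840)×40.4 = 36.5071%
Post-stratifying to population shares instead:
  0.26×27.6 + 0.23×42.3 + 0.51×40.4 = 37.509%

37.5%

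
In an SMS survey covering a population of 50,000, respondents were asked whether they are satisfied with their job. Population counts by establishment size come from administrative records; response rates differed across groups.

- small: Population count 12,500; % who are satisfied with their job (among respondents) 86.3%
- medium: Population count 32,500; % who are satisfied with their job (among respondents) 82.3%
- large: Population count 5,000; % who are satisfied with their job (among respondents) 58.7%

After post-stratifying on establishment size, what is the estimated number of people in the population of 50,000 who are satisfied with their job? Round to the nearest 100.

40,500

Apply each group's respondent rate to its population count:
  small: 12,500 × 86.3% = 10787.5
  medium: 32,500 × 82.3% = 26747.5
  large: 5,000 × 58.7% = 2935
Estimated total = 40,470 → 40,500.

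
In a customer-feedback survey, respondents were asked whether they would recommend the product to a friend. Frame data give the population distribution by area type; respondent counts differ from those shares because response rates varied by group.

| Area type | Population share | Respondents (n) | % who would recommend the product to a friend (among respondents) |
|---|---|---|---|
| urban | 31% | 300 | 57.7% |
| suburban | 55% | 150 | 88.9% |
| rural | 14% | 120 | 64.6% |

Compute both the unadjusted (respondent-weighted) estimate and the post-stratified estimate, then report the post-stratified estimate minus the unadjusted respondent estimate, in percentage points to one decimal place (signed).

Unadjusted (pooled respondent) estimate weights by respondent counts:
  (300/570)×57.7 + (150/570)×88.9 + (120/570)×64.6 = 67.3632%
Post-stratified estimate weights by population shares:
  0.31×57.7 + 0.55×88.9 + 0.14×64.6 = 75.826%
Difference = 75.826 − 67.3632 = 8.4628 pp.

+8.5 percentage points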